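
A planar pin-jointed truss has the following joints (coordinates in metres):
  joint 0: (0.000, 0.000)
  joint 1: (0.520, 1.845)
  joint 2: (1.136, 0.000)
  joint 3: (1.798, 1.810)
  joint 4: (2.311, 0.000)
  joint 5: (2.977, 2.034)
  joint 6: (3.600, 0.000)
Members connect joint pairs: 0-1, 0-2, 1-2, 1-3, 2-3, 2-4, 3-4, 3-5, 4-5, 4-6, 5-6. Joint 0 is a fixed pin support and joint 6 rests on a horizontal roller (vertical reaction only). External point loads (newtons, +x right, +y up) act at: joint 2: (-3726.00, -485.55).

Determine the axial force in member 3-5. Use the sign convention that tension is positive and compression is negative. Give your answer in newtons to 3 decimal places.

N=7 nodes, M=11 members, R=3 reactions → 2N=14, M+R=14
member 0 (0-1): L=1.9169, (cx,cy)=(0.2713,0.9625)
member 1 (0-2): L=1.1360, (cx,cy)=(1.0000,0.0000)
member 2 (1-2): L=1.9451, (cx,cy)=(0.3167,-0.9485)
member 3 (1-3): L=1.2785, (cx,cy)=(0.9996,-0.0274)
member 4 (2-3): L=1.9273, (cx,cy)=(0.3435,0.9392)
member 5 (2-4): L=1.1750, (cx,cy)=(1.0000,0.0000)
member 6 (3-4): L=1.8813, (cx,cy)=(0.2727,-0.9621)
member 7 (3-5): L=1.2001, (cx,cy)=(0.9824,0.1867)
member 8 (4-5): L=2.1403, (cx,cy)=(0.3112,0.9504)
member 9 (4-6): L=1.2890, (cx,cy)=(1.0000,0.0000)
member 10 (5-6): L=2.1273, (cx,cy)=(0.2929,-0.9562)
solve A·x = −loads:
  F[0-1] = -345.2793 N (compression)
  F[0-2] = -3632.3346 N (compression)
  F[1-2] = +356.3282 N (tension)
  F[1-3] = -206.5885 N (compression)
  F[2-3] = +157.1224 N (tension)
  F[2-4] = +152.5408 N (tension)
  F[3-4] = -179.6996 N (compression)
  F[3-5] = -105.3916 N (compression)
  F[4-5] = +181.9217 N (tension)
  F[4-6] = +46.9296 N (tension)
  F[5-6] = -160.2440 N (compression)
  Rx@0 = +3726.0000 N
  Ry@0 = +332.3320 N
  Ry@6 = +153.2180 N

-105.392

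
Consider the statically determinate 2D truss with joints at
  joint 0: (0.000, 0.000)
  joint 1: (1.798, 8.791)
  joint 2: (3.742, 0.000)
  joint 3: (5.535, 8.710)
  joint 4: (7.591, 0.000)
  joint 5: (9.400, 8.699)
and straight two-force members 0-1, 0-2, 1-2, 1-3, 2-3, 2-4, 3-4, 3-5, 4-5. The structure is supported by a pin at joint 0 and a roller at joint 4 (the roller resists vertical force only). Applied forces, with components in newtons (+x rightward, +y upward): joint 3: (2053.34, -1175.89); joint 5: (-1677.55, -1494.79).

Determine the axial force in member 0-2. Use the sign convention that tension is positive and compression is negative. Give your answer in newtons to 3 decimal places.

279.386

N=6 nodes, M=9 members, R=3 reactions → 2N=12, M+R=12
member 0 (0-1): L=8.9730, (cx,cy)=(0.2004,0.9797)
member 1 (0-2): L=3.7420, (cx,cy)=(1.0000,0.0000)
member 2 (1-2): L=9.0034, (cx,cy)=(0.2159,-0.9764)
member 3 (1-3): L=3.7379, (cx,cy)=(0.9998,-0.0217)
member 4 (2-3): L=8.8926, (cx,cy)=(0.2016,0.9795)
member 5 (2-4): L=3.8490, (cx,cy)=(1.0000,0.0000)
member 6 (3-4): L=8.9494, (cx,cy)=(0.2297,-0.9733)
member 7 (3-5): L=3.8650, (cx,cy)=(1.0000,-0.0028)
member 8 (4-5): L=8.8851, (cx,cy)=(0.2036,0.9791)
solve A·x = −loads:
  F[0-1] = +481.1092 N (tension)
  F[0-2] = +279.3857 N (tension)
  F[1-2] = -487.2140 N (compression)
  F[1-3] = +201.6504 N (tension)
  F[2-3] = +485.6964 N (tension)
  F[2-4] = +76.2572 N (tension)
  F[3-4] = -1688.5172 N (compression)
  F[3-5] = -1365.8982 N (compression)
  F[4-5] = -1530.7398 N (compression)
  Rx@0 = -375.7900 N
  Ry@0 = -471.3515 N
  Ry@4 = +3142.0315 N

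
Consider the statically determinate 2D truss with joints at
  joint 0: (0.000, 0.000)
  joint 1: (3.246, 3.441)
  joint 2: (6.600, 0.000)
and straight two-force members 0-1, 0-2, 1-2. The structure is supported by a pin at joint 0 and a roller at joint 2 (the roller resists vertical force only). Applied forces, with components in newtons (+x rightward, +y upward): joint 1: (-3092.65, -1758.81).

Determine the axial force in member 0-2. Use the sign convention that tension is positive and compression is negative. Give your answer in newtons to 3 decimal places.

-728.484

N=3 nodes, M=3 members, R=3 reactions → 2N=6, M+R=6
member 0 (0-1): L=4.7304, (cx,cy)=(0.6862,0.7274)
member 1 (0-2): L=6.6000, (cx,cy)=(1.0000,0.0000)
member 2 (1-2): L=4.8052, (cx,cy)=(0.6980,-0.7161)
solve A·x = −loads:
  F[0-1] = -3445.3259 N (compression)
  F[0-2] = -728.4842 N (compression)
  F[1-2] = +1043.6795 N (tension)
  Rx@0 = +3092.6500 N
  Ry@0 = +2506.1905 N
  Ry@2 = -747.3805 N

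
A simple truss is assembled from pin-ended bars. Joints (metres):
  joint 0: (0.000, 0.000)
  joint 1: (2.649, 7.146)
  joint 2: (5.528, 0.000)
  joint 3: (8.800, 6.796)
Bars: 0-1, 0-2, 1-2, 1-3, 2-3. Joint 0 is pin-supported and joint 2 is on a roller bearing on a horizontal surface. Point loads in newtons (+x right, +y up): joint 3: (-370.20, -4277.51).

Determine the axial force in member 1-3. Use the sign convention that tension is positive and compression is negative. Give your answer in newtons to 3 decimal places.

N=4 nodes, M=5 members, R=3 reactions → 2N=8, M+R=8
member 0 (0-1): L=7.6212, (cx,cy)=(0.3476,0.9376)
member 1 (0-2): L=5.5280, (cx,cy)=(1.0000,0.0000)
member 2 (1-2): L=7.7042, (cx,cy)=(0.3737,-0.9276)
member 3 (1-3): L=6.1609, (cx,cy)=(0.9984,-0.0568)
member 4 (2-3): L=7.5427, (cx,cy)=(0.4338,0.9010)
solve A·x = −loads:
  F[0-1] = +2214.8209 N (tension)
  F[0-2] = -1140.0354 N (compression)
  F[1-2] = -2339.7960 N (compression)
  F[1-3] = +1646.8641 N (tension)
  F[2-3] = -4643.6284 N (compression)
  Rx@0 = +370.2000 N
  Ry@0 = -2076.7246 N
  Ry@2 = +6354.2346 N

1646.864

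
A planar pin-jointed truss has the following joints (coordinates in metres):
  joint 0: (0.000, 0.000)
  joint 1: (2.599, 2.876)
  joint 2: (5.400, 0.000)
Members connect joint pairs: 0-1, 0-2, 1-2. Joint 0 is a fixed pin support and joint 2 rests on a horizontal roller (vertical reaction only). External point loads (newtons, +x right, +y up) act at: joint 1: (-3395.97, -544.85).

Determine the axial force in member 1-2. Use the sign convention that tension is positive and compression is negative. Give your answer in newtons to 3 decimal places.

2158.661

N=3 nodes, M=3 members, R=3 reactions → 2N=6, M+R=6
member 0 (0-1): L=3.8764, (cx,cy)=(0.6705,0.7419)
member 1 (0-2): L=5.4000, (cx,cy)=(1.0000,0.0000)
member 2 (1-2): L=4.0146, (cx,cy)=(0.6977,-0.7164)
solve A·x = −loads:
  F[0-1] = -2818.6972 N (compression)
  F[0-2] = -1506.1064 N (compression)
  F[1-2] = +2158.6605 N (tension)
  Rx@0 = +3395.9700 N
  Ry@0 = +2091.2842 N
  Ry@2 = -1546.4342 N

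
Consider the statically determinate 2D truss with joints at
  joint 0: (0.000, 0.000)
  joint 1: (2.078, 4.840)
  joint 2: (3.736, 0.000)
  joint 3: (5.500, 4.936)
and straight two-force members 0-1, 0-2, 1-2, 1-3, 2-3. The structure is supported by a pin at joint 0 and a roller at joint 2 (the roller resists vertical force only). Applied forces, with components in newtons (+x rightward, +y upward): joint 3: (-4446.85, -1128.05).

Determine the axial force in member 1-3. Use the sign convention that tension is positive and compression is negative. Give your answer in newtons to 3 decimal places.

N=4 nodes, M=5 members, R=3 reactions → 2N=8, M+R=8
member 0 (0-1): L=5.2672, (cx,cy)=(0.3945,0.9189)
member 1 (0-2): L=3.7360, (cx,cy)=(1.0000,0.0000)
member 2 (1-2): L=5.1161, (cx,cy)=(0.3241,-0.9460)
member 3 (1-3): L=3.4233, (cx,cy)=(0.9996,0.0280)
member 4 (2-3): L=5.2417, (cx,cy)=(0.3365,0.9417)
solve A·x = −loads:
  F[0-1] = -5814.1388 N (compression)
  F[0-2] = -2153.0852 N (compression)
  F[1-2] = +5526.2013 N (tension)
  F[1-3] = -4086.2725 N (compression)
  F[2-3] = -1076.2334 N (compression)
  Rx@0 = +4446.8500 N
  Ry@0 = +5342.5512 N
  Ry@2 = -4214.5012 N

-4086.272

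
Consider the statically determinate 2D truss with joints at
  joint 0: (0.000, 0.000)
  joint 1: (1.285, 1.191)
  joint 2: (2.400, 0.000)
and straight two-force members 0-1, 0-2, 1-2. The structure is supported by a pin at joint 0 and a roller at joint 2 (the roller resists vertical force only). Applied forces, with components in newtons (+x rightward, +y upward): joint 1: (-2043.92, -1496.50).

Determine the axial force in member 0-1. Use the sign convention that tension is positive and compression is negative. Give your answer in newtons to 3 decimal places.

N=3 nodes, M=3 members, R=3 reactions → 2N=6, M+R=6
member 0 (0-1): L=1.7521, (cx,cy)=(0.7334,0.6798)
member 1 (0-2): L=2.4000, (cx,cy)=(1.0000,0.0000)
member 2 (1-2): L=1.6315, (cx,cy)=(0.6834,-0.7300)
solve A·x = −loads:
  F[0-1] = -2514.8783 N (compression)
  F[0-2] = -199.4495 N (compression)
  F[1-2] = +291.8355 N (tension)
  Rx@0 = +2043.9200 N
  Ry@0 = +1709.5443 N
  Ry@2 = -213.0443 N

-2514.878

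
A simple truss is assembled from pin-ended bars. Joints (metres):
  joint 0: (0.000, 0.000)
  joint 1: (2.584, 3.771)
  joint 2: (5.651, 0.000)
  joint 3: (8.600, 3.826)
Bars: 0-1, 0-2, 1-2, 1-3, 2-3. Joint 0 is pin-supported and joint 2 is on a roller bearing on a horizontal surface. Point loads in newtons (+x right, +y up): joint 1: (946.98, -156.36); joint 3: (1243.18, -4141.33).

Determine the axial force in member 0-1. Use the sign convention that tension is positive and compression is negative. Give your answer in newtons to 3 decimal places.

4303.395

N=4 nodes, M=5 members, R=3 reactions → 2N=8, M+R=8
member 0 (0-1): L=4.5714, (cx,cy)=(0.5653,0.8249)
member 1 (0-2): L=5.6510, (cx,cy)=(1.0000,0.0000)
member 2 (1-2): L=4.8608, (cx,cy)=(0.6310,-0.7758)
member 3 (1-3): L=6.0163, (cx,cy)=(1.0000,0.0091)
member 4 (2-3): L=4.8306, (cx,cy)=(0.6105,0.7920)
solve A·x = −loads:
  F[0-1] = +4303.3954 N (tension)
  F[0-2] = -242.3612 N (compression)
  F[1-2] = -4724.7163 N (compression)
  F[1-3] = +4466.8918 N (tension)
  F[2-3] = -5280.3055 N (compression)
  Rx@0 = -2190.1600 N
  Ry@0 = -3549.9371 N
  Ry@2 = +7847.6271 N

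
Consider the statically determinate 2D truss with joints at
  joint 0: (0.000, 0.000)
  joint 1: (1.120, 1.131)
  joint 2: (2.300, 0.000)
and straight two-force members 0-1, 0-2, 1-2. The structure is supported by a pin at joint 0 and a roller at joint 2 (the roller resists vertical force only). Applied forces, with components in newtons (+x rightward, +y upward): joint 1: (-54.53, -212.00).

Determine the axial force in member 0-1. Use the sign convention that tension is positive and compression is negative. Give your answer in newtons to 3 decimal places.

-190.809

N=3 nodes, M=3 members, R=3 reactions → 2N=6, M+R=6
member 0 (0-1): L=1.5917, (cx,cy)=(0.7036,0.7106)
member 1 (0-2): L=2.3000, (cx,cy)=(1.0000,0.0000)
member 2 (1-2): L=1.6345, (cx,cy)=(0.7219,-0.6920)
solve A·x = −loads:
  F[0-1] = -190.8086 N (compression)
  F[0-2] = +79.7311 N (tension)
  F[1-2] = -110.4405 N (compression)
  Rx@0 = +54.5300 N
  Ry@0 = +135.5798 N
  Ry@2 = +76.4202 N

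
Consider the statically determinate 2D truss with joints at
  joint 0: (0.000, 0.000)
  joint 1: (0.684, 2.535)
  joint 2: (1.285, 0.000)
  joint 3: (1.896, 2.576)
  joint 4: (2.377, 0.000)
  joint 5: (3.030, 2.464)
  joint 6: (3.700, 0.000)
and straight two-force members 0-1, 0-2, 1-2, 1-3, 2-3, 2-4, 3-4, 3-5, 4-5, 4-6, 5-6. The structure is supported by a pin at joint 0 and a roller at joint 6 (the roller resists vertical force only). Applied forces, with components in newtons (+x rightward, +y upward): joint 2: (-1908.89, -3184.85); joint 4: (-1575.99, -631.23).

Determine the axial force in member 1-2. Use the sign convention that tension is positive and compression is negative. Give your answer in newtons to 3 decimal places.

2328.058

N=7 nodes, M=11 members, R=3 reactions → 2N=14, M+R=14
member 0 (0-1): L=2.6257, (cx,cy)=(0.2605,0.9655)
member 1 (0-2): L=1.2850, (cx,cy)=(1.0000,0.0000)
member 2 (1-2): L=2.6053, (cx,cy)=(0.2307,-0.9730)
member 3 (1-3): L=1.2127, (cx,cy)=(0.9994,0.0338)
member 4 (2-3): L=2.6475, (cx,cy)=(0.2308,0.9730)
member 5 (2-4): L=1.0920, (cx,cy)=(1.0000,0.0000)
member 6 (3-4): L=2.6205, (cx,cy)=(0.1836,-0.9830)
member 7 (3-5): L=1.1395, (cx,cy)=(0.9952,-0.0983)
member 8 (4-5): L=2.5491, (cx,cy)=(0.2562,0.9666)
member 9 (4-6): L=1.3230, (cx,cy)=(1.0000,0.0000)
member 10 (5-6): L=2.5535, (cx,cy)=(0.2624,-0.9650)
solve A·x = −loads:
  F[0-1] = -2386.8813 N (compression)
  F[0-2] = -2863.0828 N (compression)
  F[1-2] = +2328.0576 N (tension)
  F[1-3] = -1159.5112 N (compression)
  F[2-3] = +945.0978 N (tension)
  F[2-4] = -635.2574 N (compression)
  F[3-4] = -816.1318 N (compression)
  F[3-5] = -794.7789 N (compression)
  F[4-5] = +1482.9815 N (tension)
  F[4-6] = +411.0310 N (tension)
  F[5-6] = -1566.4988 N (compression)
  Rx@0 = +3484.8800 N
  Ry@0 = +2304.4676 N
  Ry@6 = +1511.6124 N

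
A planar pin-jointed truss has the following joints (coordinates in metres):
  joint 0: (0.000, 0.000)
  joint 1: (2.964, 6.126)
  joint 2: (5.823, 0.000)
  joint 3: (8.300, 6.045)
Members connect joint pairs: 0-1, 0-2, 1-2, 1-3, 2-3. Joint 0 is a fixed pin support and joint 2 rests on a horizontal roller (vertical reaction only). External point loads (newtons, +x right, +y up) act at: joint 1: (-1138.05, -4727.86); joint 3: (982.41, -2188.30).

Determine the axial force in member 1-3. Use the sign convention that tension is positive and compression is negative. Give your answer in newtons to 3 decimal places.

N=4 nodes, M=5 members, R=3 reactions → 2N=8, M+R=8
member 0 (0-1): L=6.8054, (cx,cy)=(0.4355,0.9002)
member 1 (0-2): L=5.8230, (cx,cy)=(1.0000,0.0000)
member 2 (1-2): L=6.7603, (cx,cy)=(0.4229,-0.9062)
member 3 (1-3): L=5.3366, (cx,cy)=(0.9999,-0.0152)
member 4 (2-3): L=6.5328, (cx,cy)=(0.3792,0.9253)
solve A·x = −loads:
  F[0-1] = -1741.7197 N (compression)
  F[0-2] = +602.9449 N (tension)
  F[1-2] = -3518.4979 N (compression)
  F[1-3] = +1867.6873 N (tension)
  F[2-3] = -2334.2509 N (compression)
  Rx@0 = +155.6400 N
  Ry@0 = +1567.8445 N
  Ry@2 = +5348.3155 N

1867.687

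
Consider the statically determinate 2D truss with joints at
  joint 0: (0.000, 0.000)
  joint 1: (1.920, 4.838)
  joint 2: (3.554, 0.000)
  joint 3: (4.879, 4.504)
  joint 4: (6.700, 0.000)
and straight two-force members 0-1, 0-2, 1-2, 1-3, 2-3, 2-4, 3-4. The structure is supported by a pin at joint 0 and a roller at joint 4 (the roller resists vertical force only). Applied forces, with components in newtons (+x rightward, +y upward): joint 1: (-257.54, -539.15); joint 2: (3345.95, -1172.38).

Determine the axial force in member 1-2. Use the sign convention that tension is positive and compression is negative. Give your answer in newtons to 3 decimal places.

N=5 nodes, M=7 members, R=3 reactions → 2N=10, M+R=10
member 0 (0-1): L=5.2051, (cx,cy)=(0.3689,0.9295)
member 1 (0-2): L=3.5540, (cx,cy)=(1.0000,0.0000)
member 2 (1-2): L=5.1065, (cx,cy)=(0.3200,-0.9474)
member 3 (1-3): L=2.9778, (cx,cy)=(0.9937,-0.1122)
member 4 (2-3): L=4.6949, (cx,cy)=(0.2822,0.9593)
member 5 (2-4): L=3.1460, (cx,cy)=(1.0000,0.0000)
member 6 (3-4): L=4.8582, (cx,cy)=(0.3748,-0.9271)
solve A·x = −loads:
  F[0-1] = -1206.1665 N (compression)
  F[0-2] = +3533.3309 N (tension)
  F[1-2] = +661.8085 N (tension)
  F[1-3] = -401.6846 N (compression)
  F[2-3] = +568.4771 N (tension)
  F[2-4] = +238.7120 N (tension)
  F[3-4] = -636.8529 N (compression)
  Rx@0 = -3088.4100 N
  Ry@0 = +1121.1079 N
  Ry@4 = +590.4221 N

661.809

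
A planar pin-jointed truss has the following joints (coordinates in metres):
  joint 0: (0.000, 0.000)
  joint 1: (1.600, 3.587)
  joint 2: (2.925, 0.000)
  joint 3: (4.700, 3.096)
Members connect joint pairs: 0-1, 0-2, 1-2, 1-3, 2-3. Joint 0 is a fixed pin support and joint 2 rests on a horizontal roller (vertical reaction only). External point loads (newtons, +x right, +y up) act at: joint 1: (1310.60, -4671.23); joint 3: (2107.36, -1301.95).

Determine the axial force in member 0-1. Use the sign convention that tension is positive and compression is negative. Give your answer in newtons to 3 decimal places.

2750.381

N=4 nodes, M=5 members, R=3 reactions → 2N=8, M+R=8
member 0 (0-1): L=3.9277, (cx,cy)=(0.4074,0.9133)
member 1 (0-2): L=2.9250, (cx,cy)=(1.0000,0.0000)
member 2 (1-2): L=3.8239, (cx,cy)=(0.3465,-0.9380)
member 3 (1-3): L=3.1386, (cx,cy)=(0.9877,-0.1564)
member 4 (2-3): L=3.5687, (cx,cy)=(0.4974,0.8675)
solve A·x = −loads:
  F[0-1] = +2750.3806 N (tension)
  F[0-2] = +2297.5471 N (tension)
  F[1-2] = -8099.1923 N (compression)
  F[1-3] = +2648.8369 N (tension)
  F[2-3] = -1023.0983 N (compression)
  Rx@0 = -3417.9600 N
  Ry@0 = -2511.8257 N
  Ry@2 = +8485.0057 N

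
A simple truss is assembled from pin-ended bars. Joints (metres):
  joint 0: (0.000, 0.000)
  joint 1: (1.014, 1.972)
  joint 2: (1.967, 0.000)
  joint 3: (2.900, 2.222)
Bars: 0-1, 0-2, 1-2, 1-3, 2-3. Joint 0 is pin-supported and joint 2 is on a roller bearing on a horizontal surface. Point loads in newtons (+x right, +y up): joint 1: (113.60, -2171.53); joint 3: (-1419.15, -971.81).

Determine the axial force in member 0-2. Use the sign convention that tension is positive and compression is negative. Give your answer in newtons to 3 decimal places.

-235.823

N=4 nodes, M=5 members, R=3 reactions → 2N=8, M+R=8
member 0 (0-1): L=2.2174, (cx,cy)=(0.4573,0.8893)
member 1 (0-2): L=1.9670, (cx,cy)=(1.0000,0.0000)
member 2 (1-2): L=2.1902, (cx,cy)=(0.4351,-0.9004)
member 3 (1-3): L=1.9025, (cx,cy)=(0.9913,0.1314)
member 4 (2-3): L=2.4099, (cx,cy)=(0.3871,0.9220)
solve A·x = −loads:
  F[0-1] = -2339.2915 N (compression)
  F[0-2] = -235.8227 N (compression)
  F[1-2] = -258.8693 N (compression)
  F[1-3] = -1080.0538 N (compression)
  F[2-3] = -900.0741 N (compression)
  Rx@0 = +1305.5500 N
  Ry@0 = +2080.3769 N
  Ry@2 = +1062.9631 N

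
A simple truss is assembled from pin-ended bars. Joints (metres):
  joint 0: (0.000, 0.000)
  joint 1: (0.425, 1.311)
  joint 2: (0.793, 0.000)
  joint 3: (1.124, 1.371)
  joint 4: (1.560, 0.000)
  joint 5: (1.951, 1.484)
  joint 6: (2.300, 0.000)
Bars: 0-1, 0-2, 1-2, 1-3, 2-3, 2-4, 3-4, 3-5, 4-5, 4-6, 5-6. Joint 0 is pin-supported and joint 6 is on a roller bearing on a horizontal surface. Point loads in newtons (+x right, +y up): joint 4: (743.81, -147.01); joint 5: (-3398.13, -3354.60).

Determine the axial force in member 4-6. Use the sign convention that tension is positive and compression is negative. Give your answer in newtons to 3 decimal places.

N=7 nodes, M=11 members, R=3 reactions → 2N=14, M+R=14
member 0 (0-1): L=1.3782, (cx,cy)=(0.3084,0.9513)
member 1 (0-2): L=0.7930, (cx,cy)=(1.0000,0.0000)
member 2 (1-2): L=1.3617, (cx,cy)=(0.2703,-0.9628)
member 3 (1-3): L=0.7016, (cx,cy)=(0.9963,0.0855)
member 4 (2-3): L=1.4104, (cx,cy)=(0.2347,0.9721)
member 5 (2-4): L=0.7670, (cx,cy)=(1.0000,0.0000)
member 6 (3-4): L=1.4387, (cx,cy)=(0.3031,-0.9530)
member 7 (3-5): L=0.8347, (cx,cy)=(0.9908,0.1354)
member 8 (4-5): L=1.5346, (cx,cy)=(0.2548,0.9670)
member 9 (4-6): L=0.7400, (cx,cy)=(1.0000,0.0000)
member 10 (5-6): L=1.5245, (cx,cy)=(0.2289,-0.9734)
solve A·x = −loads:
  F[0-1] = -2889.6901 N (compression)
  F[0-2] = -1763.1960 N (compression)
  F[1-2] = +2710.3460 N (tension)
  F[1-3] = -1629.5827 N (compression)
  F[2-3] = -2684.4639 N (compression)
  F[2-4] = -400.6996 N (compression)
  F[3-4] = +2454.7172 N (tension)
  F[3-5] = -3025.4003 N (compression)
  F[4-5] = -2267.0823 N (compression)
  F[4-6] = +177.0292 N (tension)
  F[5-6] = -773.2908 N (compression)
  Rx@0 = +2654.3200 N
  Ry@0 = +2748.8555 N
  Ry@6 = +752.7545 N

177.029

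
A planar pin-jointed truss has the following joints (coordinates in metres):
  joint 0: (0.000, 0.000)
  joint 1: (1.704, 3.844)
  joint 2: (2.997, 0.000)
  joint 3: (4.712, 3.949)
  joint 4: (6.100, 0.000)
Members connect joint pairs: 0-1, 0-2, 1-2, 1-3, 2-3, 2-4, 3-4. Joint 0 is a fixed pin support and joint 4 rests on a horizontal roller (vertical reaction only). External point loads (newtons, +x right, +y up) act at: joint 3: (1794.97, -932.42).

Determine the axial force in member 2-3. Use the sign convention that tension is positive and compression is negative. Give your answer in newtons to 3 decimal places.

1007.710

N=5 nodes, M=7 members, R=3 reactions → 2N=10, M+R=10
member 0 (0-1): L=4.2048, (cx,cy)=(0.4053,0.9142)
member 1 (0-2): L=2.9970, (cx,cy)=(1.0000,0.0000)
member 2 (1-2): L=4.0556, (cx,cy)=(0.3188,-0.9478)
member 3 (1-3): L=3.0098, (cx,cy)=(0.9994,0.0349)
member 4 (2-3): L=4.3053, (cx,cy)=(0.3983,0.9172)
member 5 (2-4): L=3.1030, (cx,cy)=(1.0000,0.0000)
member 6 (3-4): L=4.1858, (cx,cy)=(0.3316,-0.9434)
solve A·x = −loads:
  F[0-1] = +1039.0014 N (tension)
  F[0-2] = +1373.9088 N (tension)
  F[1-2] = -975.1968 N (compression)
  F[1-3] = +732.4149 N (tension)
  F[2-3] = +1007.7098 N (tension)
  F[2-4] = +661.5859 N (tension)
  F[3-4] = -1995.1613 N (compression)
  Rx@0 = -1794.9700 N
  Ry@0 = -949.8586 N
  Ry@4 = +1882.2786 N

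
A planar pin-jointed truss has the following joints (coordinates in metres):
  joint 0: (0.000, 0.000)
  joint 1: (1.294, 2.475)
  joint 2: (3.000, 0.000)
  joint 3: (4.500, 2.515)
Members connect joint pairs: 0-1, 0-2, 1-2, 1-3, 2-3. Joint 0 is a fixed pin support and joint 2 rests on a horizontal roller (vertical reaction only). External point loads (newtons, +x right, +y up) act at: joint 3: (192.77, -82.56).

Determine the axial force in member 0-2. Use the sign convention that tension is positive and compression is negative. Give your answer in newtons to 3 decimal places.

N=4 nodes, M=5 members, R=3 reactions → 2N=8, M+R=8
member 0 (0-1): L=2.7929, (cx,cy)=(0.4633,0.8862)
member 1 (0-2): L=3.0000, (cx,cy)=(1.0000,0.0000)
member 2 (1-2): L=3.0060, (cx,cy)=(0.5675,-0.8234)
member 3 (1-3): L=3.2062, (cx,cy)=(0.9999,0.0125)
member 4 (2-3): L=2.9283, (cx,cy)=(0.5122,0.8588)
solve A·x = −loads:
  F[0-1] = +228.9417 N (tension)
  F[0-2] = +86.6957 N (tension)
  F[1-2] = -242.7192 N (compression)
  F[1-3] = +243.8439 N (tension)
  F[2-3] = -99.6711 N (compression)
  Rx@0 = -192.7700 N
  Ry@0 = -202.8855 N
  Ry@2 = +285.4455 N

86.696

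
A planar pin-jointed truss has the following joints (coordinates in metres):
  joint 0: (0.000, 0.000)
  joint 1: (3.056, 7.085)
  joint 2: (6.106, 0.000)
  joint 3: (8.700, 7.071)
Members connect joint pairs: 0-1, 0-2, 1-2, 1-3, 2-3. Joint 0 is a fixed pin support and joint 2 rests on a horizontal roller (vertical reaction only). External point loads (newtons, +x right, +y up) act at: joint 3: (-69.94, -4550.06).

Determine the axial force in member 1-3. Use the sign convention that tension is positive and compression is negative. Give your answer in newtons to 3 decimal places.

N=4 nodes, M=5 members, R=3 reactions → 2N=8, M+R=8
member 0 (0-1): L=7.7160, (cx,cy)=(0.3961,0.9182)
member 1 (0-2): L=6.1060, (cx,cy)=(1.0000,0.0000)
member 2 (1-2): L=7.7136, (cx,cy)=(0.3954,-0.9185)
member 3 (1-3): L=5.6440, (cx,cy)=(1.0000,-0.0025)
member 4 (2-3): L=7.5318, (cx,cy)=(0.3444,0.9388)
solve A·x = −loads:
  F[0-1] = +2016.9363 N (tension)
  F[0-2] = -868.7701 N (compression)
  F[1-2] = -2020.6307 N (compression)
  F[1-3] = +1597.8028 N (tension)
  F[2-3] = -4842.3491 N (compression)
  Rx@0 = +69.9400 N
  Ry@0 = -1851.9997 N
  Ry@2 = +6402.0597 N

1597.803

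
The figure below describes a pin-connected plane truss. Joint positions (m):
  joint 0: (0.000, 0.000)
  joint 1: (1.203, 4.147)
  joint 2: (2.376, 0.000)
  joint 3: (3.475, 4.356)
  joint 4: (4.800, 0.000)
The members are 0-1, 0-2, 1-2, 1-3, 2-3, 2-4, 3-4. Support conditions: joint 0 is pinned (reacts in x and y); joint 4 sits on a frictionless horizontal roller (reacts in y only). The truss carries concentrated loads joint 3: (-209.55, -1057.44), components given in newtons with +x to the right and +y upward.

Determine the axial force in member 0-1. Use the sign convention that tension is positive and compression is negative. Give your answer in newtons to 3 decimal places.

N=5 nodes, M=7 members, R=3 reactions → 2N=10, M+R=10
member 0 (0-1): L=4.3180, (cx,cy)=(0.2786,0.9604)
member 1 (0-2): L=2.3760, (cx,cy)=(1.0000,0.0000)
member 2 (1-2): L=4.3097, (cx,cy)=(0.2722,-0.9622)
member 3 (1-3): L=2.2816, (cx,cy)=(0.9958,0.0916)
member 4 (2-3): L=4.4925, (cx,cy)=(0.2446,0.9696)
member 5 (2-4): L=2.4240, (cx,cy)=(1.0000,0.0000)
member 6 (3-4): L=4.5531, (cx,cy)=(0.2910,-0.9567)
solve A·x = −loads:
  F[0-1] = -501.9377 N (compression)
  F[0-2] = -69.7084 N (compression)
  F[1-2] = +475.2430 N (tension)
  F[1-3] = -270.3282 N (compression)
  F[2-3] = -471.6312 N (compression)
  F[2-4] = +175.0168 N (tension)
  F[3-4] = -601.4052 N (compression)
  Rx@0 = +209.5500 N
  Ry@0 = +482.0641 N
  Ry@4 = +575.3759 N

-501.938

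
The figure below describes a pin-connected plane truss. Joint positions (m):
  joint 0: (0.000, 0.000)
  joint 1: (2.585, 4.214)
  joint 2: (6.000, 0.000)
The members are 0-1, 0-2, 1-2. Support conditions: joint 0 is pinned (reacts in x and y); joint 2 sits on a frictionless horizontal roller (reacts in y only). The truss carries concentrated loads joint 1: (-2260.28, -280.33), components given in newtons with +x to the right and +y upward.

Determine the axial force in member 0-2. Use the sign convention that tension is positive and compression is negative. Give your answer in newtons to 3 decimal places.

-1188.600

N=3 nodes, M=3 members, R=3 reactions → 2N=6, M+R=6
member 0 (0-1): L=4.9437, (cx,cy)=(0.5229,0.8524)
member 1 (0-2): L=6.0000, (cx,cy)=(1.0000,0.0000)
member 2 (1-2): L=5.4240, (cx,cy)=(0.6296,-0.7769)
solve A·x = −loads:
  F[0-1] = -2049.5346 N (compression)
  F[0-2] = -1188.6003 N (compression)
  F[1-2] = +1887.8462 N (tension)
  Rx@0 = +2260.2800 N
  Ry@0 = +1747.0245 N
  Ry@2 = -1466.6945 N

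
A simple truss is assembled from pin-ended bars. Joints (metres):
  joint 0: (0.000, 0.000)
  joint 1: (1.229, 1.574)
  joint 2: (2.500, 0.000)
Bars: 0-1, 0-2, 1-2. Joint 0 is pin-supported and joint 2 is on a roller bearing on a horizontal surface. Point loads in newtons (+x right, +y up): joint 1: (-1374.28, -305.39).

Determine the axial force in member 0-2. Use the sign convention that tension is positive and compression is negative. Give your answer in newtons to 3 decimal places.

N=3 nodes, M=3 members, R=3 reactions → 2N=6, M+R=6
member 0 (0-1): L=1.9970, (cx,cy)=(0.6154,0.7882)
member 1 (0-2): L=2.5000, (cx,cy)=(1.0000,0.0000)
member 2 (1-2): L=2.0231, (cx,cy)=(0.6282,-0.7780)
solve A·x = −loads:
  F[0-1] = -1294.7452 N (compression)
  F[0-2] = -577.4547 N (compression)
  F[1-2] = +919.1551 N (tension)
  Rx@0 = +1374.2800 N
  Ry@0 = +1020.5070 N
  Ry@2 = -715.1170 N

-577.455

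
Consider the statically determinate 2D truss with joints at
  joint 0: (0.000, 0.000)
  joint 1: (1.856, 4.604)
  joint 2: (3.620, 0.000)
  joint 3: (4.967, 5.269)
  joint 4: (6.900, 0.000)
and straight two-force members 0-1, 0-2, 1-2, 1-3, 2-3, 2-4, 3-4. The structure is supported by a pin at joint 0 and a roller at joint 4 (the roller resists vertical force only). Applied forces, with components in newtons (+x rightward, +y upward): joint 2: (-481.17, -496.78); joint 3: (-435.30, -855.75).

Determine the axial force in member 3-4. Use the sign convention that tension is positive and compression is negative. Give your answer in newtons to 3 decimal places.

N=5 nodes, M=7 members, R=3 reactions → 2N=10, M+R=10
member 0 (0-1): L=4.9640, (cx,cy)=(0.3739,0.9275)
member 1 (0-2): L=3.6200, (cx,cy)=(1.0000,0.0000)
member 2 (1-2): L=4.9304, (cx,cy)=(0.3578,-0.9338)
member 3 (1-3): L=3.1813, (cx,cy)=(0.9779,0.2090)
member 4 (2-3): L=5.4385, (cx,cy)=(0.2477,0.9688)
member 5 (2-4): L=3.2800, (cx,cy)=(1.0000,0.0000)
member 6 (3-4): L=5.6124, (cx,cy)=(0.3444,-0.9388)
solve A·x = −loads:
  F[0-1] = -871.4967 N (compression)
  F[0-2] = -590.6260 N (compression)
  F[1-2] = +731.1195 N (tension)
  F[1-3] = -600.6964 N (compression)
  F[2-3] = -191.9229 N (compression)
  F[2-4] = +199.6615 N (tension)
  F[3-4] = -579.7088 N (compression)
  Rx@0 = +916.4700 N
  Ry@0 = +808.2897 N
  Ry@4 = +544.2403 N

-579.709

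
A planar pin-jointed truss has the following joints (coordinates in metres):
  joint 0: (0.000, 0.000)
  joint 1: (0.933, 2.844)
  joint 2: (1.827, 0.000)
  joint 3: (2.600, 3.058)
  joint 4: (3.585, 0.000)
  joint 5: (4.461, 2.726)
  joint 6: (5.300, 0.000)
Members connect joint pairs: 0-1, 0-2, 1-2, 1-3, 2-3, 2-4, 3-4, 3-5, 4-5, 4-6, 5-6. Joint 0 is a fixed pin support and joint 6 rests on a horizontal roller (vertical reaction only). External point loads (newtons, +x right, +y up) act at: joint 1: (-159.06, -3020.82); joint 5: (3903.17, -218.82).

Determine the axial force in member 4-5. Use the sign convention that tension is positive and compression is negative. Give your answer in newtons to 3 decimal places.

N=7 nodes, M=11 members, R=3 reactions → 2N=14, M+R=14
member 0 (0-1): L=2.9931, (cx,cy)=(0.3117,0.9502)
member 1 (0-2): L=1.8270, (cx,cy)=(1.0000,0.0000)
member 2 (1-2): L=2.9812, (cx,cy)=(0.2999,-0.9540)
member 3 (1-3): L=1.6807, (cx,cy)=(0.9919,0.1273)
member 4 (2-3): L=3.1542, (cx,cy)=(0.2451,0.9695)
member 5 (2-4): L=1.7580, (cx,cy)=(1.0000,0.0000)
member 6 (3-4): L=3.2127, (cx,cy)=(0.3066,-0.9518)
member 7 (3-5): L=1.8904, (cx,cy)=(0.9845,-0.1756)
member 8 (4-5): L=2.8633, (cx,cy)=(0.3059,0.9521)
member 9 (4-6): L=1.7150, (cx,cy)=(1.0000,0.0000)
member 10 (5-6): L=2.8522, (cx,cy)=(0.2942,-0.9558)
solve A·x = −loads:
  F[0-1] = -633.0180 N (compression)
  F[0-2] = +3941.4305 N (tension)
  F[1-2] = -2442.6364 N (compression)
  F[1-3] = +699.9318 N (tension)
  F[2-3] = +2403.5145 N (tension)
  F[2-4] = +2619.9033 N (tension)
  F[3-4] = -2951.8925 N (compression)
  F[3-5] = +2222.8475 N (tension)
  F[4-5] = +2951.2420 N (tension)
  F[4-6] = +811.9653 N (tension)
  F[5-6] = -2760.2869 N (compression)
  Rx@0 = -3744.1100 N
  Ry@0 = +601.4785 N
  Ry@6 = +2638.1615 N

2951.242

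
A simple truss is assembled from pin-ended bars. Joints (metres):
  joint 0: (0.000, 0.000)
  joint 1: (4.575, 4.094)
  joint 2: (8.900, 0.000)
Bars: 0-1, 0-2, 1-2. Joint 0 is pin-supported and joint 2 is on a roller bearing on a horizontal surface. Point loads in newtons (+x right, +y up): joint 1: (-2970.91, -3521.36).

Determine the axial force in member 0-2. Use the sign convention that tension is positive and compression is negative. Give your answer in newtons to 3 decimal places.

468.544

N=3 nodes, M=3 members, R=3 reactions → 2N=6, M+R=6
member 0 (0-1): L=6.1393, (cx,cy)=(0.7452,0.6668)
member 1 (0-2): L=8.9000, (cx,cy)=(1.0000,0.0000)
member 2 (1-2): L=5.9554, (cx,cy)=(0.7262,-0.6874)
solve A·x = −loads:
  F[0-1] = -4615.5118 N (compression)
  F[0-2] = +468.5438 N (tension)
  F[1-2] = -645.1683 N (compression)
  Rx@0 = +2970.9100 N
  Ry@0 = +3077.8413 N
  Ry@2 = +443.5187 N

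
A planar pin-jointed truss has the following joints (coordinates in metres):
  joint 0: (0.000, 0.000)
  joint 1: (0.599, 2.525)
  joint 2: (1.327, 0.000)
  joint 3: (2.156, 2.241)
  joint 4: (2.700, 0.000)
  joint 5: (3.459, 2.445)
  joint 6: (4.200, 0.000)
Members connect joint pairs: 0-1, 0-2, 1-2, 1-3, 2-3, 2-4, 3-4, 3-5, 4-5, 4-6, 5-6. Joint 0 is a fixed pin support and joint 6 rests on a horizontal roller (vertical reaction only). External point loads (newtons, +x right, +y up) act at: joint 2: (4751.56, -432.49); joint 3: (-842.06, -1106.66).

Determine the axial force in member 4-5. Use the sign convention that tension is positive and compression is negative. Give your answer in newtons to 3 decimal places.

N=7 nodes, M=11 members, R=3 reactions → 2N=14, M+R=14
member 0 (0-1): L=2.5951, (cx,cy)=(0.2308,0.9730)
member 1 (0-2): L=1.3270, (cx,cy)=(1.0000,0.0000)
member 2 (1-2): L=2.6279, (cx,cy)=(0.2770,-0.9609)
member 3 (1-3): L=1.5827, (cx,cy)=(0.9838,-0.1794)
member 4 (2-3): L=2.3894, (cx,cy)=(0.3469,0.9379)
member 5 (2-4): L=1.3730, (cx,cy)=(1.0000,0.0000)
member 6 (3-4): L=2.3061, (cx,cy)=(0.2359,-0.9718)
member 7 (3-5): L=1.3189, (cx,cy)=(0.9880,0.1547)
member 8 (4-5): L=2.5601, (cx,cy)=(0.2965,0.9550)
member 9 (4-6): L=1.5000, (cx,cy)=(1.0000,0.0000)
member 10 (5-6): L=2.5548, (cx,cy)=(0.2900,-0.9570)
solve A·x = −loads:
  F[0-1] = -1319.3449 N (compression)
  F[0-2] = +4214.0334 N (tension)
  F[1-2] = +1471.1873 N (tension)
  F[1-3] = -723.8488 N (compression)
  F[2-3] = -1046.0940 N (compression)
  F[2-4] = +232.9782 N (tension)
  F[3-4] = -289.3873 N (compression)
  F[3-5] = -166.7188 N (compression)
  F[4-5] = +294.4587 N (tension)
  F[4-6] = +77.4133 N (tension)
  F[5-6] = -266.9056 N (compression)
  Rx@0 = -3909.5000 N
  Ry@0 = +1283.7174 N
  Ry@6 = +255.4326 N

294.459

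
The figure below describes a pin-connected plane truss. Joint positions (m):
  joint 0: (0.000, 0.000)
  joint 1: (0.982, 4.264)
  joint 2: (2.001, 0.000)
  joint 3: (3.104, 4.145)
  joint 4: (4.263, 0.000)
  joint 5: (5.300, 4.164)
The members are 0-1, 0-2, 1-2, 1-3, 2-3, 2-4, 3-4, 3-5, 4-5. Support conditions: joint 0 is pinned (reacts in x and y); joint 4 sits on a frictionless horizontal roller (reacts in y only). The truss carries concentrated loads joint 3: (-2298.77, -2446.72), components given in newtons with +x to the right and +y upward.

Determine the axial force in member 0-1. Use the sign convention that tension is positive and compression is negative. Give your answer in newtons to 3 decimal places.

N=6 nodes, M=9 members, R=3 reactions → 2N=12, M+R=12
member 0 (0-1): L=4.3756, (cx,cy)=(0.2244,0.9745)
member 1 (0-2): L=2.0010, (cx,cy)=(1.0000,0.0000)
member 2 (1-2): L=4.3841, (cx,cy)=(0.2324,-0.9726)
member 3 (1-3): L=2.1253, (cx,cy)=(0.9984,-0.0560)
member 4 (2-3): L=4.2892, (cx,cy)=(0.2572,0.9664)
member 5 (2-4): L=2.2620, (cx,cy)=(1.0000,0.0000)
member 6 (3-4): L=4.3040, (cx,cy)=(0.2693,-0.9631)
member 7 (3-5): L=2.1961, (cx,cy)=(1.0000,0.0087)
member 8 (4-5): L=4.2912, (cx,cy)=(0.2417,0.9704)
solve A·x = −loads:
  F[0-1] = -2976.2609 N (compression)
  F[0-2] = -1630.8211 N (compression)
  F[1-2] = +3061.5525 N (tension)
  F[1-3] = -1381.7207 N (compression)
  F[2-3] = -3081.3287 N (compression)
  F[2-4] = -126.8385 N (compression)
  F[3-4] = +471.0194 N (tension)
  F[3-5] = -0.0000 N (compression)
  F[4-5] = +0.0000 N (tension)
  Rx@0 = +2298.7700 N
  Ry@0 = +2900.3402 N
  Ry@4 = -453.6202 N

-2976.261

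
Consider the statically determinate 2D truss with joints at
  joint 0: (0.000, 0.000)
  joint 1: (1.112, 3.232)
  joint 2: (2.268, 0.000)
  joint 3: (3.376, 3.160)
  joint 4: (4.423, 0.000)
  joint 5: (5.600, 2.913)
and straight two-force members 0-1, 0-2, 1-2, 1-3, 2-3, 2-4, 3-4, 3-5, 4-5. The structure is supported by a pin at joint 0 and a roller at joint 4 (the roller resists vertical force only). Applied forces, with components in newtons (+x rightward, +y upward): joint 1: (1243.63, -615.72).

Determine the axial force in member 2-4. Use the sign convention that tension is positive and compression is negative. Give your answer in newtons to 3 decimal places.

352.386

N=6 nodes, M=9 members, R=3 reactions → 2N=12, M+R=12
member 0 (0-1): L=3.4179, (cx,cy)=(0.3253,0.9456)
member 1 (0-2): L=2.2680, (cx,cy)=(1.0000,0.0000)
member 2 (1-2): L=3.4325, (cx,cy)=(0.3368,-0.9416)
member 3 (1-3): L=2.2651, (cx,cy)=(0.9995,-0.0318)
member 4 (2-3): L=3.3486, (cx,cy)=(0.3309,0.9437)
member 5 (2-4): L=2.1550, (cx,cy)=(1.0000,0.0000)
member 6 (3-4): L=3.3289, (cx,cy)=(0.3145,-0.9493)
member 7 (3-5): L=2.2377, (cx,cy)=(0.9939,-0.1104)
member 8 (4-5): L=3.1418, (cx,cy)=(0.3746,0.9272)
solve A·x = −loads:
  F[0-1] = +473.5978 N (tension)
  F[0-2] = +1089.5490 N (tension)
  F[1-2] = -1105.3089 N (compression)
  F[1-3] = -717.6665 N (compression)
  F[2-3] = +1102.8628 N (tension)
  F[2-4] = +352.3859 N (tension)
  F[3-4] = -1120.4105 N (compression)
  F[3-5] = -0.0000 N (compression)
  F[4-5] = +0.0000 N (tension)
  Rx@0 = -1243.6300 N
  Ry@0 = -447.8325 N
  Ry@4 = +1063.5525 N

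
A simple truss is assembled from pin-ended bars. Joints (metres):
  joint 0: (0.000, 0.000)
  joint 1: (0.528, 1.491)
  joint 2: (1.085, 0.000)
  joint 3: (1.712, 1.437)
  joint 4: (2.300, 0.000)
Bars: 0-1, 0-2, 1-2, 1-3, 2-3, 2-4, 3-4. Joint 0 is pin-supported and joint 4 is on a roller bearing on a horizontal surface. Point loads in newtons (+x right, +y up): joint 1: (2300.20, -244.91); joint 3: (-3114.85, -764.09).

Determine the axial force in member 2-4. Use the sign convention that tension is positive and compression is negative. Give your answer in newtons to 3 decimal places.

N=5 nodes, M=7 members, R=3 reactions → 2N=10, M+R=10
member 0 (0-1): L=1.5817, (cx,cy)=(0.3338,0.9426)
member 1 (0-2): L=1.0850, (cx,cy)=(1.0000,0.0000)
member 2 (1-2): L=1.5916, (cx,cy)=(0.3500,-0.9368)
member 3 (1-3): L=1.1852, (cx,cy)=(0.9990,-0.0456)
member 4 (2-3): L=1.5678, (cx,cy)=(0.3999,0.9166)
member 5 (2-4): L=1.2150, (cx,cy)=(1.0000,0.0000)
member 6 (3-4): L=1.5526, (cx,cy)=(0.3787,-0.9255)
solve A·x = −loads:
  F[0-1] = -890.0569 N (compression)
  F[0-2] = -517.5383 N (compression)
  F[1-2] = +773.8338 N (tension)
  F[1-3] = -2871.0983 N (compression)
  F[2-3] = -790.9013 N (compression)
  F[2-4] = +69.5604 N (tension)
  F[3-4] = -183.6781 N (compression)
  Rx@0 = +814.6500 N
  Ry@0 = +839.0029 N
  Ry@4 = +169.9971 N

69.560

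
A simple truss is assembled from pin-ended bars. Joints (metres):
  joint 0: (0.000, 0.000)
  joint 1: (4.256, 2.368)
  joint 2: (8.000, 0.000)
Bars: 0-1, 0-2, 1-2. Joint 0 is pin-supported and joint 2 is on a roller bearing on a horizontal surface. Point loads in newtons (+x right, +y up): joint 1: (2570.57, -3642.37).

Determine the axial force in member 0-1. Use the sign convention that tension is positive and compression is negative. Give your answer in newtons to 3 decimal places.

N=3 nodes, M=3 members, R=3 reactions → 2N=6, M+R=6
member 0 (0-1): L=4.8704, (cx,cy)=(0.8738,0.4862)
member 1 (0-2): L=8.0000, (cx,cy)=(1.0000,0.0000)
member 2 (1-2): L=4.4300, (cx,cy)=(0.8451,-0.5345)
solve A·x = −loads:
  F[0-1] = -1941.0512 N (compression)
  F[0-2] = +4266.7521 N (tension)
  F[1-2] = -5048.5419 N (compression)
  Rx@0 = -2570.5700 N
  Ry@0 = +943.7404 N
  Ry@2 = +2698.6296 N

-1941.051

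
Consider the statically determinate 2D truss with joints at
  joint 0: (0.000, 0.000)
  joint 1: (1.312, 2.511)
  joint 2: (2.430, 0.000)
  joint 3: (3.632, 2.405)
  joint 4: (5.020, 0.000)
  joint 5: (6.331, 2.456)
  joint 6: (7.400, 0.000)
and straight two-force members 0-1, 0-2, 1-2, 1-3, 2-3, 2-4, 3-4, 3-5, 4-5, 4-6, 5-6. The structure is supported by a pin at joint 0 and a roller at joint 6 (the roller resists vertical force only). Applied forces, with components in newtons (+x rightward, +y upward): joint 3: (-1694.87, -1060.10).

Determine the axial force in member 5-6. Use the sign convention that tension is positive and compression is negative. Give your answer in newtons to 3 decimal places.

33.290

N=7 nodes, M=11 members, R=3 reactions → 2N=14, M+R=14
member 0 (0-1): L=2.8331, (cx,cy)=(0.4631,0.8863)
member 1 (0-2): L=2.4300, (cx,cy)=(1.0000,0.0000)
member 2 (1-2): L=2.7486, (cx,cy)=(0.4067,-0.9135)
member 3 (1-3): L=2.3224, (cx,cy)=(0.9990,-0.0456)
member 4 (2-3): L=2.6886, (cx,cy)=(0.4471,0.8945)
member 5 (2-4): L=2.5900, (cx,cy)=(1.0000,0.0000)
member 6 (3-4): L=2.7768, (cx,cy)=(0.4999,-0.8661)
member 7 (3-5): L=2.6995, (cx,cy)=(0.9998,0.0189)
member 8 (4-5): L=2.7840, (cx,cy)=(0.4709,0.8822)
member 9 (4-6): L=2.3800, (cx,cy)=(1.0000,0.0000)
member 10 (5-6): L=2.6786, (cx,cy)=(0.3991,-0.9169)
solve A·x = −loads:
  F[0-1] = -1230.5254 N (compression)
  F[0-2] = -1125.0178 N (compression)
  F[1-2] = +1247.7251 N (tension)
  F[1-3] = -1078.4833 N (compression)
  F[2-3] = -1274.2833 N (compression)
  F[2-4] = -47.8234 N (compression)
  F[3-4] = +35.8949 N (tension)
  F[3-5] = +29.8864 N (tension)
  F[4-5] = -35.2408 N (compression)
  F[4-6] = -13.2860 N (compression)
  F[5-6] = +33.2903 N (tension)
  Rx@0 = +1694.8700 N
  Ry@0 = +1090.6242 N
  Ry@6 = -30.5242 N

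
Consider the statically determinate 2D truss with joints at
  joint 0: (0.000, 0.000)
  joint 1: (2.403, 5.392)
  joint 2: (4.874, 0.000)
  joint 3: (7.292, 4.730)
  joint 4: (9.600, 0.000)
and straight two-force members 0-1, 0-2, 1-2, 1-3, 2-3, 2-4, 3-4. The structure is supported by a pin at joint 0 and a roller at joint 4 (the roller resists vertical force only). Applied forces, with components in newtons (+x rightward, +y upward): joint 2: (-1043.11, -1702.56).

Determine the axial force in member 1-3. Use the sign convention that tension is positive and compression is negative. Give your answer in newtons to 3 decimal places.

-815.131

N=5 nodes, M=7 members, R=3 reactions → 2N=10, M+R=10
member 0 (0-1): L=5.9032, (cx,cy)=(0.4071,0.9134)
member 1 (0-2): L=4.8740, (cx,cy)=(1.0000,0.0000)
member 2 (1-2): L=5.9312, (cx,cy)=(0.4166,-0.9091)
member 3 (1-3): L=4.9336, (cx,cy)=(0.9910,-0.1342)
member 4 (2-3): L=5.3122, (cx,cy)=(0.4552,0.8904)
member 5 (2-4): L=4.7260, (cx,cy)=(1.0000,0.0000)
member 6 (3-4): L=5.2631, (cx,cy)=(0.4385,-0.8987)
solve A·x = −loads:
  F[0-1] = -917.6233 N (compression)
  F[0-2] = -669.5772 N (compression)
  F[1-2] = +1042.2903 N (tension)
  F[1-3] = -815.1310 N (compression)
  F[2-3] = +847.9647 N (tension)
  F[2-4] = +421.7852 N (tension)
  F[3-4] = -961.8196 N (compression)
  Rx@0 = +1043.1100 N
  Ry@0 = +838.1561 N
  Ry@4 = +864.4039 N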